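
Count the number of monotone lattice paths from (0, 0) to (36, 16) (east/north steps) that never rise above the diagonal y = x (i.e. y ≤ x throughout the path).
Number of paths = 5881813095795

By the reflection principle (André's argument), the number of monotone paths to (36, 16) with n ≤ m that never go above y = x is C(52, 36) − C(52, 37) = 10363194502115 − 4481381406320 = 5881813095795.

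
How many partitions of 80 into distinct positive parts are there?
q(80) = 77312

A partition into distinct parts is a strictly decreasing sequence summing to n. The recurrence d(n, m) = d(n, m−1) + d(n−m, m−1) (use part m at most once) with q(n) = d(n, n) gives q(80) = 77312. (Euler's theorem: # distinct-part partitions = # odd-part partitions.)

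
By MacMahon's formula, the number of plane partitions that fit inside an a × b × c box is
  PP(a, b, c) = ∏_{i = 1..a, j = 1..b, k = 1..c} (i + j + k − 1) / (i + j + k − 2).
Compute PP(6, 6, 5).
PP(6, 6, 5) = 55197331332

Evaluate the triple product over i = 1..6, j = 1..6, k = 1..5. The factors are (2/1) · (3/2) · (4/3) · (5/4) · (6/5) · (3/2) · (4/3) · (5/4) · … (180 factors total). The numerators and denominators telescope so the product is an integer; carrying out the multiplication exactly gives PP(6, 6, 5) = 55197331332.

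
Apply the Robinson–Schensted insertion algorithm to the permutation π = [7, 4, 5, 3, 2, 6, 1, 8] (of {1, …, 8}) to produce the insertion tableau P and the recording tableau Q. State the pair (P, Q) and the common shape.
P = [1, 5, 6, 8] / [2] / [3] / [4] / [7];  Q = [1, 3, 6, 8] / [2] / [4] / [5] / [7];  common shape = (4, 1, 1, 1, 1)

Row-insert the values π_1, π_2, … into P one at a time, bumping the leftmost entry strictly greater than the inserted value down to the next row. The recording tableau Q records, in position (i, j), the step at which that cell was added to P.
  Insert 7 (step 1): P = [7];  Q = [1]
  Insert 4 (step 2): P = [4] / [7];  Q = [1] / [2]
  Insert 5 (step 3): P = [4, 5] / [7];  Q = [1, 3] / [2]
  Insert 3 (step 4): P = [3, 5] / [4] / [7];  Q = [1, 3] / [2] / [4]
  Insert 2 (step 5): P = [2, 5] / [3] / [4] / [7];  Q = [1, 3] / [2] / [4] / [5]
  Insert 6 (step 6): P = [2, 5, 6] / [3] / [4] / [7];  Q = [1, 3, 6] / [2] / [4] / [5]
  Insert 1 (step 7): P = [1, 5, 6] / [2] / [3] / [4] / [7];  Q = [1, 3, 6] / [2] / [4] / [5] / [7]
  Insert 8 (step 8): P = [1, 5, 6, 8] / [2] / [3] / [4] / [7];  Q = [1, 3, 6, 8] / [2] / [4] / [5] / [7]
Final shape: (4, 1, 1, 1, 1).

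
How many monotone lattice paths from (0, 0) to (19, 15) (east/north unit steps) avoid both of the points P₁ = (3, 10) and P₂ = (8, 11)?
Number of paths = 1749320616

Inclusion–exclusion. Total paths: C(34, 19) = 1855967520. Through P₁: C(13, 3)·C(21, 16) = 5819814. Through P₂: C(19, 8)·C(15, 11) = 103169430. Since P₁ is strictly southwest of P₂, a monotone path through both must visit P₁ then P₂; paths through both = C(13, 3)·C(6, 5)·C(15, 11) = 2342340. Avoid both = 1855967520 − 5819814 − 103169430 + 2342340 = 1749320616.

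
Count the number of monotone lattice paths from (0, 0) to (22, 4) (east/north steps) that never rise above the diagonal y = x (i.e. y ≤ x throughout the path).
Number of paths = 12350

By the reflection principle (André's argument), the number of monotone paths to (22, 4) with n ≤ m that never go above y = x is C(26, 22) − C(26, 23) = 14950 − 2600 = 12350.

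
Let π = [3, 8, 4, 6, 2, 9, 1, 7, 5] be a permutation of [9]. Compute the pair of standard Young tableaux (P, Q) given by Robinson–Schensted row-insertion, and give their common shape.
P = [1, 4, 5, 7] / [2, 6] / [3, 9] / [8];  Q = [1, 2, 4, 6] / [3, 8] / [5, 9] / [7];  common shape = (4, 2, 2, 1)

Row-insert the values π_1, π_2, … into P one at a time, bumping the leftmost entry strictly greater than the inserted value down to the next row. The recording tableau Q records, in position (i, j), the step at which that cell was added to P.
  Insert 3 (step 1): P = [3];  Q = [1]
  Insert 8 (step 2): P = [3, 8];  Q = [1, 2]
  Insert 4 (step 3): P = [3, 4] / [8];  Q = [1, 2] / [3]
  Insert 6 (step 4): P = [3, 4, 6] / [8];  Q = [1, 2, 4] / [3]
  Insert 2 (step 5): P = [2, 4, 6] / [3] / [8];  Q = [1, 2, 4] / [3] / [5]
  Insert 9 (step 6): P = [2, 4, 6, 9] / [3] / [8];  Q = [1, 2, 4, 6] / [3] / [5]
  Insert 1 (step 7): P = [1, 4, 6, 9] / [2] / [3] / [8];  Q = [1, 2, 4, 6] / [3] / [5] / [7]
  Insert 7 (step 8): P = [1, 4, 6, 7] / [2, 9] / [3] / [8];  Q = [1, 2, 4, 6] / [3, 8] / [5] / [7]
  Insert 5 (step 9): P = [1, 4, 5, 7] / [2, 6] / [3, 9] / [8];  Q = [1, 2, 4, 6] / [3, 8] / [5, 9] / [7]
Final shape: (4, 2, 2, 1).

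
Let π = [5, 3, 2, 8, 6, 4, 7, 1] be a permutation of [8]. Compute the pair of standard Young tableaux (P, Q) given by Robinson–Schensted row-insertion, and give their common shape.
P = [1, 4, 7] / [2, 6] / [3, 8] / [5];  Q = [1, 4, 7] / [2, 5] / [3, 6] / [8];  common shape = (3, 2, 2, 1)

Row-insert the values π_1, π_2, … into P one at a time, bumping the leftmost entry strictly greater than the inserted value down to the next row. The recording tableau Q records, in position (i, j), the step at which that cell was added to P.
  Insert 5 (step 1): P = [5];  Q = [1]
  Insert 3 (step 2): P = [3] / [5];  Q = [1] / [2]
  Insert 2 (step 3): P = [2] / [3] / [5];  Q = [1] / [2] / [3]
  Insert 8 (step 4): P = [2, 8] / [3] / [5];  Q = [1, 4] / [2] / [3]
  Insert 6 (step 5): P = [2, 6] / [3, 8] / [5];  Q = [1, 4] / [2, 5] / [3]
  Insert 4 (step 6): P = [2, 4] / [3, 6] / [5, 8];  Q = [1, 4] / [2, 5] / [3, 6]
  Insert 7 (step 7): P = [2, 4, 7] / [3, 6] / [5, 8];  Q = [1, 4, 7] / [2, 5] / [3, 6]
  Insert 1 (step 8): P = [1, 4, 7] / [2, 6] / [3, 8] / [5];  Q = [1, 4, 7] / [2, 5] / [3, 6] / [8]
Final shape: (3, 2, 2, 1).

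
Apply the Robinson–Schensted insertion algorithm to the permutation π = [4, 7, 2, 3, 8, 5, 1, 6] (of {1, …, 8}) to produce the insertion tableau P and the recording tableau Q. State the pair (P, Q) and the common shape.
P = [1, 3, 5, 6] / [2, 7, 8] / [4];  Q = [1, 2, 5, 8] / [3, 4, 6] / [7];  common shape = (4, 3, 1)

Row-insert the values π_1, π_2, … into P one at a time, bumping the leftmost entry strictly greater than the inserted value down to the next row. The recording tableau Q records, in position (i, j), the step at which that cell was added to P.
  Insert 4 (step 1): P = [4];  Q = [1]
  Insert 7 (step 2): P = [4, 7];  Q = [1, 2]
  Insert 2 (step 3): P = [2, 7] / [4];  Q = [1, 2] / [3]
  Insert 3 (step 4): P = [2, 3] / [4, 7];  Q = [1, 2] / [3, 4]
  Insert 8 (step 5): P = [2, 3, 8] / [4, 7];  Q = [1, 2, 5] / [3, 4]
  Insert 5 (step 6): P = [2, 3, 5] / [4, 7, 8];  Q = [1, 2, 5] / [3, 4, 6]
  Insert 1 (step 7): P = [1, 3, 5] / [2, 7, 8] / [4];  Q = [1, 2, 5] / [3, 4, 6] / [7]
  Insert 6 (step 8): P = [1, 3, 5, 6] / [2, 7, 8] / [4];  Q = [1, 2, 5, 8] / [3, 4, 6] / [7]
Final shape: (4, 3, 1).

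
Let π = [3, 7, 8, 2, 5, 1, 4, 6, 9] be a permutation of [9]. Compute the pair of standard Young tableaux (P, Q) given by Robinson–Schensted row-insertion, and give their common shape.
P = [1, 4, 6, 9] / [2, 5, 8] / [3, 7];  Q = [1, 2, 3, 9] / [4, 5, 8] / [6, 7];  common shape = (4, 3, 2)

Row-insert the values π_1, π_2, … into P one at a time, bumping the leftmost entry strictly greater than the inserted value down to the next row. The recording tableau Q records, in position (i, j), the step at which that cell was added to P.
  Insert 3 (step 1): P = [3];  Q = [1]
  Insert 7 (step 2): P = [3, 7];  Q = [1, 2]
  Insert 8 (step 3): P = [3, 7, 8];  Q = [1, 2, 3]
  Insert 2 (step 4): P = [2, 7, 8] / [3];  Q = [1, 2, 3] / [4]
  Insert 5 (step 5): P = [2, 5, 8] / [3, 7];  Q = [1, 2, 3] / [4, 5]
  Insert 1 (step 6): P = [1, 5, 8] / [2, 7] / [3];  Q = [1, 2, 3] / [4, 5] / [6]
  Insert 4 (step 7): P = [1, 4, 8] / [2, 5] / [3, 7];  Q = [1, 2, 3] / [4, 5] / [6, 7]
  Insert 6 (step 8): P = [1, 4, 6] / [2, 5, 8] / [3, 7];  Q = [1, 2, 3] / [4, 5, 8] / [6, 7]
  Insert 9 (step 9): P = [1, 4, 6, 9] / [2, 5, 8] / [3, 7];  Q = [1, 2, 3, 9] / [4, 5, 8] / [6, 7]
Final shape: (4, 3, 2).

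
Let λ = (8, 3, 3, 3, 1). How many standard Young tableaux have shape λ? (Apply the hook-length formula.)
# SYT of shape (8, 3, 3, 3, 1) = 2858856

Hook-length formula: f^λ = n! / Π hook(c), product over all cells c of the Young diagram. For λ = (8, 3, 3, 3, 1), n = 18 boxes. Hook lengths by row (left-to-right, top-to-bottom): [12, 10, 9, 5, 4, 3, 2, 1]; [6, 4, 3]; [5, 3, 2]; [4, 2, 1]; [1]. Product of hooks = 2239488000. So f^λ = 18! / 2239488000 = 6402373705728000 / 2239488000 = 2858856.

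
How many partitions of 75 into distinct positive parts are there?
q(75) = 48446

A partition into distinct parts is a strictly decreasing sequence summing to n. The recurrence d(n, m) = d(n, m−1) + d(n−m, m−1) (use part m at most once) with q(n) = d(n, n) gives q(75) = 48446. (Euler's theorem: # distinct-part partitions = # odd-part partitions.)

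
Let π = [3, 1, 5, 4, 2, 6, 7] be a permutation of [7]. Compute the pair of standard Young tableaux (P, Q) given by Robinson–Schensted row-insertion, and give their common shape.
P = [1, 2, 6, 7] / [3, 4] / [5];  Q = [1, 3, 6, 7] / [2, 4] / [5];  common shape = (4, 2, 1)

Row-insert the values π_1, π_2, … into P one at a time, bumping the leftmost entry strictly greater than the inserted value down to the next row. The recording tableau Q records, in position (i, j), the step at which that cell was added to P.
  Insert 3 (step 1): P = [3];  Q = [1]
  Insert 1 (step 2): P = [1] / [3];  Q = [1] / [2]
  Insert 5 (step 3): P = [1, 5] / [3];  Q = [1, 3] / [2]
  Insert 4 (step 4): P = [1, 4] / [3, 5];  Q = [1, 3] / [2, 4]
  Insert 2 (step 5): P = [1, 2] / [3, 4] / [5];  Q = [1, 3] / [2, 4] / [5]
  Insert 6 (step 6): P = [1, 2, 6] / [3, 4] / [5];  Q = [1, 3, 6] / [2, 4] / [5]
  Insert 7 (step 7): P = [1, 2, 6, 7] / [3, 4] / [5];  Q = [1, 3, 6, 7] / [2, 4] / [5]
Final shape: (4, 2, 1).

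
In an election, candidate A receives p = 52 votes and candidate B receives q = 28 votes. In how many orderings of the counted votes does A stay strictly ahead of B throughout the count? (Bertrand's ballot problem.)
Strict-lead orderings = 873091505125700736744

Total orderings of the 80 votes with 52 for A: C(80, 52) = 2910305017085669122480. By the Bertrand ballot formula (Cycle Lemma / reflection principle), the number of orderings in which A is strictly ahead of B throughout is (p − q)/(p + q) · C(p + q, p) = (52 − 28)/(52 + 28) · 2910305017085669122480 = 873091505125700736744.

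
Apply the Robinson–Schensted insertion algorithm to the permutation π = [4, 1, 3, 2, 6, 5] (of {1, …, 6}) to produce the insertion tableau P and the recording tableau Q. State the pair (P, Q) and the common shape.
P = [1, 2, 5] / [3, 6] / [4];  Q = [1, 3, 5] / [2, 6] / [4];  common shape = (3, 2, 1)

Row-insert the values π_1, π_2, … into P one at a time, bumping the leftmost entry strictly greater than the inserted value down to the next row. The recording tableau Q records, in position (i, j), the step at which that cell was added to P.
  Insert 4 (step 1): P = [4];  Q = [1]
  Insert 1 (step 2): P = [1] / [4];  Q = [1] / [2]
  Insert 3 (step 3): P = [1, 3] / [4];  Q = [1, 3] / [2]
  Insert 2 (step 4): P = [1, 2] / [3] / [4];  Q = [1, 3] / [2] / [4]
  Insert 6 (step 5): P = [1, 2, 6] / [3] / [4];  Q = [1, 3, 5] / [2] / [4]
  Insert 5 (step 6): P = [1, 2, 5] / [3, 6] / [4];  Q = [1, 3, 5] / [2, 6] / [4]
Final shape: (3, 2, 1).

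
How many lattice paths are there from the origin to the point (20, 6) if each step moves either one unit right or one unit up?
Number of paths = 230230

A monotone lattice path from (0, 0) to (20, 6) consists of 20 east steps and 6 north steps in some order, so it is determined by which 20 of the 26 steps are east. The count is C(26, 20) = 230230.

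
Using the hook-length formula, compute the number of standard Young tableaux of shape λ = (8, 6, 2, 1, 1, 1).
# SYT of shape (8, 6, 2, 1, 1, 1) = 14325696

Hook-length formula: f^λ = n! / Π hook(c), product over all cells c of the Young diagram. For λ = (8, 6, 2, 1, 1, 1), n = 19 boxes. Hook lengths by row (left-to-right, top-to-bottom): [13, 9, 7, 6, 5, 4, 2, 1]; [10, 6, 4, 3, 2, 1]; [5, 1]; [3]; [2]; [1]. Product of hooks = 8491392000. So f^λ = 19! / 8491392000 = 121645100408832000 / 8491392000 = 14325696.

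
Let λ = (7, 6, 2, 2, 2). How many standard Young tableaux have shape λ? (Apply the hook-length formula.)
# SYT of shape (7, 6, 2, 2, 2) = 12345060

Hook-length formula: f^λ = n! / Π hook(c), product over all cells c of the Young diagram. For λ = (7, 6, 2, 2, 2), n = 19 boxes. Hook lengths by row (left-to-right, top-to-bottom): [11, 10, 6, 5, 4, 3, 1]; [9, 8, 4, 3, 2, 1]; [4, 3]; [3, 2]; [2, 1]. Product of hooks = 9853747200. So f^λ = 19! / 9853747200 = 121645100408832000 / 9853747200 = 12345060.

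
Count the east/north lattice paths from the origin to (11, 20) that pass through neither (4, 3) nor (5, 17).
Number of paths = 70390719

Inclusion–exclusion. Total paths: C(31, 11) = 84672315. Through P₁: C(7, 4)·C(24, 7) = 12113640. Through P₂: C(22, 5)·C(9, 6) = 2212056. Since P₁ is strictly southwest of P₂, a monotone path through both must visit P₁ then P₂; paths through both = C(7, 4)·C(15, 1)·C(9, 6) = 44100. Avoid both = 84672315 − 12113640 − 2212056 + 44100 = 70390719.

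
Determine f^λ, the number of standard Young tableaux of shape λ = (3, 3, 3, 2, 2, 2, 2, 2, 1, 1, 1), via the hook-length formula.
# SYT of shape (3, 3, 3, 2, 2, 2, 2, 2, 1, 1, 1) = 19896800

Hook-length formula: f^λ = n! / Π hook(c), product over all cells c of the Young diagram. For λ = (3, 3, 3, 2, 2, 2, 2, 2, 1, 1, 1), n = 22 boxes. Hook lengths by row (left-to-right, top-to-bottom): [13, 9, 3]; [12, 8, 2]; [11, 7, 1]; [9, 5]; [8, 4]; [7, 3]; [6, 2]; [5, 1]; [3]; [2]; [1]. Product of hooks = 56491532697600. So f^λ = 22! / 56491532697600 = 1124000727777607680000 / 56491532697600 = 19896800.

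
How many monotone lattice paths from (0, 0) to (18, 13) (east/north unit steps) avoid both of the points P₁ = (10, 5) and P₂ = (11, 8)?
Number of paths = 117257025

Inclusion–exclusion. Total paths: C(31, 18) = 206253075. Through P₁: C(15, 10)·C(16, 8) = 38648610. Through P₂: C(19, 11)·C(12, 7) = 59860944. Since P₁ is strictly southwest of P₂, a monotone path through both must visit P₁ then P₂; paths through both = C(15, 10)·C(4, 1)·C(12, 7) = 9513504. Avoid both = 206253075 − 38648610 − 59860944 + 9513504 = 117257025.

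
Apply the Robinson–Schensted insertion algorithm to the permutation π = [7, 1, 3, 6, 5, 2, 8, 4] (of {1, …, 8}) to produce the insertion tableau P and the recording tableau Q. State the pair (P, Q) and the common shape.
P = [1, 2, 4, 8] / [3, 5] / [6] / [7];  Q = [1, 3, 4, 7] / [2, 8] / [5] / [6];  common shape = (4, 2, 1, 1)

Row-insert the values π_1, π_2, … into P one at a time, bumping the leftmost entry strictly greater than the inserted value down to the next row. The recording tableau Q records, in position (i, j), the step at which that cell was added to P.
  Insert 7 (step 1): P = [7];  Q = [1]
  Insert 1 (step 2): P = [1] / [7];  Q = [1] / [2]
  Insert 3 (step 3): P = [1, 3] / [7];  Q = [1, 3] / [2]
  Insert 6 (step 4): P = [1, 3, 6] / [7];  Q = [1, 3, 4] / [2]
  Insert 5 (step 5): P = [1, 3, 5] / [6] / [7];  Q = [1, 3, 4] / [2] / [5]
  Insert 2 (step 6): P = [1, 2, 5] / [3] / [6] / [7];  Q = [1, 3, 4] / [2] / [5] / [6]
  Insert 8 (step 7): P = [1, 2, 5, 8] / [3] / [6] / [7];  Q = [1, 3, 4, 7] / [2] / [5] / [6]
  Insert 4 (step 8): P = [1, 2, 4, 8] / [3, 5] / [6] / [7];  Q = [1, 3, 4, 7] / [2, 8] / [5] / [6]
Final shape: (4, 2, 1, 1).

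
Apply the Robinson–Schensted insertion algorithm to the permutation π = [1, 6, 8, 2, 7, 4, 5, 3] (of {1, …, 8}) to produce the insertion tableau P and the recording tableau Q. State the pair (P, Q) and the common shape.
P = [1, 2, 3, 5] / [4, 7] / [6] / [8];  Q = [1, 2, 3, 7] / [4, 5] / [6] / [8];  common shape = (4, 2, 1, 1)

Row-insert the values π_1, π_2, … into P one at a time, bumping the leftmost entry strictly greater than the inserted value down to the next row. The recording tableau Q records, in position (i, j), the step at which that cell was added to P.
  Insert 1 (step 1): P = [1];  Q = [1]
  Insert 6 (step 2): P = [1, 6];  Q = [1, 2]
  Insert 8 (step 3): P = [1, 6, 8];  Q = [1, 2, 3]
  Insert 2 (step 4): P = [1, 2, 8] / [6];  Q = [1, 2, 3] / [4]
  Insert 7 (step 5): P = [1, 2, 7] / [6, 8];  Q = [1, 2, 3] / [4, 5]
  Insert 4 (step 6): P = [1, 2, 4] / [6, 7] / [8];  Q = [1, 2, 3] / [4, 5] / [6]
  Insert 5 (step 7): P = [1, 2, 4, 5] / [6, 7] / [8];  Q = [1, 2, 3, 7] / [4, 5] / [6]
  Insert 3 (step 8): P = [1, 2, 3, 5] / [4, 7] / [6] / [8];  Q = [1, 2, 3, 7] / [4, 5] / [6] / [8]
Final shape: (4, 2, 1, 1).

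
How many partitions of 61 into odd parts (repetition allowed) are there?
p_odd(61) = 12076

Enumerate partitions using only odd parts via the recurrence o(n, m) = o(n, m−2) + o(n−m, m) over odd m, starting from the largest odd part ≤ n. This gives p_odd(61) = 12076. (Euler's theorem: equals the count of distinct-part partitions.)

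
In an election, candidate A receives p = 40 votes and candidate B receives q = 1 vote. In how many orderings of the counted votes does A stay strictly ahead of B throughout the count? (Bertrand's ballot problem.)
Strict-lead orderings = 39

Total orderings of the 41 votes with 40 for A: C(41, 40) = 41. By the Bertrand ballot formula (Cycle Lemma / reflection principle), the number of orderings in which A is strictly ahead of B throughout is (p − q)/(p + q) · C(p + q, p) = (40 − 1)/(40 + 1) · 41 = 39.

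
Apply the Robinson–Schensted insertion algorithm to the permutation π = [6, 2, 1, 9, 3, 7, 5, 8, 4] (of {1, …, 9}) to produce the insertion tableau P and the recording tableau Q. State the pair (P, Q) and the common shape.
P = [1, 3, 4, 8] / [2, 5] / [6, 7] / [9];  Q = [1, 4, 6, 8] / [2, 5] / [3, 7] / [9];  common shape = (4, 2, 2, 1)

Row-insert the values π_1, π_2, … into P one at a time, bumping the leftmost entry strictly greater than the inserted value down to the next row. The recording tableau Q records, in position (i, j), the step at which that cell was added to P.
  Insert 6 (step 1): P = [6];  Q = [1]
  Insert 2 (step 2): P = [2] / [6];  Q = [1] / [2]
  Insert 1 (step 3): P = [1] / [2] / [6];  Q = [1] / [2] / [3]
  Insert 9 (step 4): P = [1, 9] / [2] / [6];  Q = [1, 4] / [2] / [3]
  Insert 3 (step 5): P = [1, 3] / [2, 9] / [6];  Q = [1, 4] / [2, 5] / [3]
  Insert 7 (step 6): P = [1, 3, 7] / [2, 9] / [6];  Q = [1, 4, 6] / [2, 5] / [3]
  Insert 5 (step 7): P = [1, 3, 5] / [2, 7] / [6, 9];  Q = [1, 4, 6] / [2, 5] / [3, 7]
  Insert 8 (step 8): P = [1, 3, 5, 8] / [2, 7] / [6, 9];  Q = [1, 4, 6, 8] / [2, 5] / [3, 7]
  Insert 4 (step 9): P = [1, 3, 4, 8] / [2, 5] / [6, 7] / [9];  Q = [1, 4, 6, 8] / [2, 5] / [3, 7] / [9]
Final shape: (4, 2, 2, 1).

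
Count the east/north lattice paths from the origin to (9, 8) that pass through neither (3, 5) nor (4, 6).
Number of paths = 17548

Inclusion–exclusion. Total paths: C(17, 9) = 24310. Through P₁: C(8, 3)·C(9, 6) = 4704. Through P₂: C(10, 4)·C(7, 5) = 4410. Since P₁ is strictly southwest of P₂, a monotone path through both must visit P₁ then P₂; paths through both = C(8, 3)·C(2, 1)·C(7, 5) = 2352. Avoid both = 24310 − 4704 − 4410 + 2352 = 17548.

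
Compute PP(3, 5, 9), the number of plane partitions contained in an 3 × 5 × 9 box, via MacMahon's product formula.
PP(3, 5, 9) = 208416208

Evaluate the triple product over i = 1..3, j = 1..5, k = 1..9. The factors are (2/1) · (3/2) · (4/3) · (5/4) · (6/5) · (7/6) · (8/7) · (9/8) · … (135 factors total). The numerators and denominators telescope so the product is an integer; carrying out the multiplication exactly gives PP(3, 5, 9) = 208416208.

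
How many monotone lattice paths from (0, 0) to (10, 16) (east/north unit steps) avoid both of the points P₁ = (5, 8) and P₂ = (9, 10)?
Number of paths = 3143855

Inclusion–exclusion. Total paths: C(26, 10) = 5311735. Through P₁: C(13, 5)·C(13, 5) = 1656369. Through P₂: C(19, 9)·C(7, 1) = 646646. Since P₁ is strictly southwest of P₂, a monotone path through both must visit P₁ then P₂; paths through both = C(13, 5)·C(6, 4)·C(7, 1) = 135135. Avoid both = 5311735 − 1656369 − 646646 + 135135 = 3143855.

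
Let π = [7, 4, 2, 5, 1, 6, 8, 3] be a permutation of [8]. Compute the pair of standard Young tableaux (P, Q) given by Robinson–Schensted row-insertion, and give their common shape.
P = [1, 3, 6, 8] / [2, 5] / [4] / [7];  Q = [1, 4, 6, 7] / [2, 8] / [3] / [5];  common shape = (4, 2, 1, 1)

Row-insert the values π_1, π_2, … into P one at a time, bumping the leftmost entry strictly greater than the inserted value down to the next row. The recording tableau Q records, in position (i, j), the step at which that cell was added to P.
  Insert 7 (step 1): P = [7];  Q = [1]
  Insert 4 (step 2): P = [4] / [7];  Q = [1] / [2]
  Insert 2 (step 3): P = [2] / [4] / [7];  Q = [1] / [2] / [3]
  Insert 5 (step 4): P = [2, 5] / [4] / [7];  Q = [1, 4] / [2] / [3]
  Insert 1 (step 5): P = [1, 5] / [2] / [4] / [7];  Q = [1, 4] / [2] / [3] / [5]
  Insert 6 (step 6): P = [1, 5, 6] / [2] / [4] / [7];  Q = [1, 4, 6] / [2] / [3] / [5]
  Insert 8 (step 7): P = [1, 5, 6, 8] / [2] / [4] / [7];  Q = [1, 4, 6, 7] / [2] / [3] / [5]
  Insert 3 (step 8): P = [1, 3, 6, 8] / [2, 5] / [4] / [7];  Q = [1, 4, 6, 7] / [2, 8] / [3] / [5]
Final shape: (4, 2, 1, 1).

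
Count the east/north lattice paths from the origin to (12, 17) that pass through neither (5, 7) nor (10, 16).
Number of paths = 25314666

Inclusion–exclusion. Total paths: C(29, 12) = 51895935. Through P₁: C(12, 5)·C(17, 7) = 15402816. Through P₂: C(26, 10)·C(3, 2) = 15935205. Since P₁ is strictly southwest of P₂, a monotone path through both must visit P₁ then P₂; paths through both = C(12, 5)·C(14, 5)·C(3, 2) = 4756752. Avoid both = 51895935 − 15402816 − 15935205 + 4756752 = 25314666.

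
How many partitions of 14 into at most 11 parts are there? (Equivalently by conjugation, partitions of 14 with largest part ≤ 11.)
p(14, parts ≤ 11) = 131

Partitions of 14 with all parts ≤ 11: 11+3, 11+2+1, 11+1+1+1, 10+4, 10+3+1, 10+2+2, 10+2+1+1, 10+1+1+1+1, 9+5, 9+4+1, 9+3+2, 9+3+1+1, 9+2+2+1, 9+2+1+1+1, 9+1+1+1+1+1, 8+6, 8+5+1, 8+4+2, 8+4+1+1, 8+3+3, 8+3+2+1, 8+3+1+1+1, 8+2+2+2, 8+2+2+1+1, 8+2+1+1+1+1, 8+1+1+1+1+1+1, 7+7, 7+6+1, 7+5+2, 7+5+1+1, … (131 total). Count = 131.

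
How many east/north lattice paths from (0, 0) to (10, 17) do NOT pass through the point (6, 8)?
Number of paths = 6289140

Total paths from (0, 0) to (10, 17): C(27, 10) = 8436285. Paths through (6, 8): (paths (0, 0) → (6, 8)) × (paths (6, 8) → (10, 17)) = C(14, 6) · C(13, 4) = 3003 · 715 = 2147145. Avoidance count = 8436285 − 2147145 = 6289140.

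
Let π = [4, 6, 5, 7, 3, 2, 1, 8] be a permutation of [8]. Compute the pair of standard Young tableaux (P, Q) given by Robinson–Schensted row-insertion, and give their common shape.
P = [1, 5, 7, 8] / [2] / [3] / [4] / [6];  Q = [1, 2, 4, 8] / [3] / [5] / [6] / [7];  common shape = (4, 1, 1, 1, 1)

Row-insert the values π_1, π_2, … into P one at a time, bumping the leftmost entry strictly greater than the inserted value down to the next row. The recording tableau Q records, in position (i, j), the step at which that cell was added to P.
  Insert 4 (step 1): P = [4];  Q = [1]
  Insert 6 (step 2): P = [4, 6];  Q = [1, 2]
  Insert 5 (step 3): P = [4, 5] / [6];  Q = [1, 2] / [3]
  Insert 7 (step 4): P = [4, 5, 7] / [6];  Q = [1, 2, 4] / [3]
  Insert 3 (step 5): P = [3, 5, 7] / [4] / [6];  Q = [1, 2, 4] / [3] / [5]
  Insert 2 (step 6): P = [2, 5, 7] / [3] / [4] / [6];  Q = [1, 2, 4] / [3] / [5] / [6]
  Insert 1 (step 7): P = [1, 5, 7] / [2] / [3] / [4] / [6];  Q = [1, 2, 4] / [3] / [5] / [6] / [7]
  Insert 8 (step 8): P = [1, 5, 7, 8] / [2] / [3] / [4] / [6];  Q = [1, 2, 4, 8] / [3] / [5] / [6] / [7]
Final shape: (4, 1, 1, 1, 1).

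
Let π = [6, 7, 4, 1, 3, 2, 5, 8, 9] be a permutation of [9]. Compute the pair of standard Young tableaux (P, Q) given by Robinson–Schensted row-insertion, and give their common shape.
P = [1, 2, 5, 8, 9] / [3, 7] / [4] / [6];  Q = [1, 2, 7, 8, 9] / [3, 5] / [4] / [6];  common shape = (5, 2, 1, 1)

Row-insert the values π_1, π_2, … into P one at a time, bumping the leftmost entry strictly greater than the inserted value down to the next row. The recording tableau Q records, in position (i, j), the step at which that cell was added to P.
  Insert 6 (step 1): P = [6];  Q = [1]
  Insert 7 (step 2): P = [6, 7];  Q = [1, 2]
  Insert 4 (step 3): P = [4, 7] / [6];  Q = [1, 2] / [3]
  Insert 1 (step 4): P = [1, 7] / [4] / [6];  Q = [1, 2] / [3] / [4]
  Insert 3 (step 5): P = [1, 3] / [4, 7] / [6];  Q = [1, 2] / [3, 5] / [4]
  Insert 2 (step 6): P = [1, 2] / [3, 7] / [4] / [6];  Q = [1, 2] / [3, 5] / [4] / [6]
  Insert 5 (step 7): P = [1, 2, 5] / [3, 7] / [4] / [6];  Q = [1, 2, 7] / [3, 5] / [4] / [6]
  Insert 8 (step 8): P = [1, 2, 5, 8] / [3, 7] / [4] / [6];  Q = [1, 2, 7, 8] / [3, 5] / [4] / [6]
  Insert 9 (step 9): P = [1, 2, 5, 8, 9] / [3, 7] / [4] / [6];  Q = [1, 2, 7, 8, 9] / [3, 5] / [4] / [6]
Final shape: (5, 2, 1, 1).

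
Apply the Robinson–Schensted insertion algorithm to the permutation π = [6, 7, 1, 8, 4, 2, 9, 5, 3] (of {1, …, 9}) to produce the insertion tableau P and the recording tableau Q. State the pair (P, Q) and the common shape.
P = [1, 2, 3, 9] / [4, 5, 8] / [6, 7];  Q = [1, 2, 4, 7] / [3, 5, 8] / [6, 9];  common shape = (4, 3, 2)

Row-insert the values π_1, π_2, … into P one at a time, bumping the leftmost entry strictly greater than the inserted value down to the next row. The recording tableau Q records, in position (i, j), the step at which that cell was added to P.
  Insert 6 (step 1): P = [6];  Q = [1]
  Insert 7 (step 2): P = [6, 7];  Q = [1, 2]
  Insert 1 (step 3): P = [1, 7] / [6];  Q = [1, 2] / [3]
  Insert 8 (step 4): P = [1, 7, 8] / [6];  Q = [1, 2, 4] / [3]
  Insert 4 (step 5): P = [1, 4, 8] / [6, 7];  Q = [1, 2, 4] / [3, 5]
  Insert 2 (step 6): P = [1, 2, 8] / [4, 7] / [6];  Q = [1, 2, 4] / [3, 5] / [6]
  Insert 9 (step 7): P = [1, 2, 8, 9] / [4, 7] / [6];  Q = [1, 2, 4, 7] / [3, 5] / [6]
  Insert 5 (step 8): P = [1, 2, 5, 9] / [4, 7, 8] / [6];  Q = [1, 2, 4, 7] / [3, 5, 8] / [6]
  Insert 3 (step 9): P = [1, 2, 3, 9] / [4, 5, 8] / [6, 7];  Q = [1, 2, 4, 7] / [3, 5, 8] / [6, 9]
Final shape: (4, 3, 2).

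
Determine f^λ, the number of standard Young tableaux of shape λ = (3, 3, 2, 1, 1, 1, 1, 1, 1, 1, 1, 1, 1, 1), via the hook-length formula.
# SYT of shape (3, 3, 2, 1, 1, 1, 1, 1, 1, 1, 1, 1, 1, 1) = 40698

Hook-length formula: f^λ = n! / Π hook(c), product over all cells c of the Young diagram. For λ = (3, 3, 2, 1, 1, 1, 1, 1, 1, 1, 1, 1, 1, 1), n = 19 boxes. Hook lengths by row (left-to-right, top-to-bottom): [16, 4, 2]; [15, 3, 1]; [13, 1]; [11]; [10]; [9]; [8]; [7]; [6]; [5]; [4]; [3]; [2]; [1]. Product of hooks = 2988969984000. So f^λ = 19! / 2988969984000 = 121645100408832000 / 2988969984000 = 40698.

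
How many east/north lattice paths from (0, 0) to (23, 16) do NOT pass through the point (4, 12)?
Number of paths = 37695144890

Total paths from (0, 0) to (23, 16): C(39, 23) = 37711260990. Paths through (4, 12): (paths (0, 0) → (4, 12)) × (paths (4, 12) → (23, 16)) = C(16, 4) · C(23, 19) = 1820 · 8855 = 16116100. Avoidance count = 37711260990 − 16116100 = 37695144890.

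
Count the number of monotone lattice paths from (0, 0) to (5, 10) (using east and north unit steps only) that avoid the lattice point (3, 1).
Number of paths = 2783

Total paths from (0, 0) to (5, 10): C(15, 5) = 3003. Paths through (3, 1): (paths (0, 0) → (3, 1)) × (paths (3, 1) → (5, 10)) = C(4, 3) · C(11, 2) = 4 · 55 = 220. Avoidance count = 3003 − 220 = 2783.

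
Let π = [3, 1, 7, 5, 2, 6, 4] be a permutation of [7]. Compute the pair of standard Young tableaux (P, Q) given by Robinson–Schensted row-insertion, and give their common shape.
P = [1, 2, 4] / [3, 5, 6] / [7];  Q = [1, 3, 6] / [2, 4, 7] / [5];  common shape = (3, 3, 1)

Row-insert the values π_1, π_2, … into P one at a time, bumping the leftmost entry strictly greater than the inserted value down to the next row. The recording tableau Q records, in position (i, j), the step at which that cell was added to P.
  Insert 3 (step 1): P = [3];  Q = [1]
  Insert 1 (step 2): P = [1] / [3];  Q = [1] / [2]
  Insert 7 (step 3): P = [1, 7] / [3];  Q = [1, 3] / [2]
  Insert 5 (step 4): P = [1, 5] / [3, 7];  Q = [1, 3] / [2, 4]
  Insert 2 (step 5): P = [1, 2] / [3, 5] / [7];  Q = [1, 3] / [2, 4] / [5]
  Insert 6 (step 6): P = [1, 2, 6] / [3, 5] / [7];  Q = [1, 3, 6] / [2, 4] / [5]
  Insert 4 (step 7): P = [1, 2, 4] / [3, 5, 6] / [7];  Q = [1, 3, 6] / [2, 4, 7] / [5]
Final shape: (3, 3, 1).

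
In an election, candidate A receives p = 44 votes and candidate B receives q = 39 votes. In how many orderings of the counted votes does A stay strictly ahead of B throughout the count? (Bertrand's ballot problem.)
Strict-lead orderings = 43834108061009917917000

Total orderings of the 83 votes with 44 for A: C(83, 44) = 727646193812764637422200. By the Bertrand ballot formula (Cycle Lemma / reflection principle), the number of orderings in which A is strictly ahead of B throughout is (p − q)/(p + q) · C(p + q, p) = (44 − 39)/(44 + 39) · 727646193812764637422200 = 43834108061009917917000.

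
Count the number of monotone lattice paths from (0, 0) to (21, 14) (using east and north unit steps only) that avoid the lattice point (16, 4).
Number of paths = 2305409865

Total paths from (0, 0) to (21, 14): C(35, 21) = 2319959400. Paths through (16, 4): (paths (0, 0) → (16, 4)) × (paths (16, 4) → (21, 14)) = C(20, 16) · C(15, 5) = 4845 · 3003 = 14549535. Avoidance count = 2319959400 − 14549535 = 2305409865.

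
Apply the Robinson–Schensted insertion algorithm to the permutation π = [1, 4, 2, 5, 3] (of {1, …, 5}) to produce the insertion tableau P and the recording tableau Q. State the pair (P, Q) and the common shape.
P = [1, 2, 3] / [4, 5];  Q = [1, 2, 4] / [3, 5];  common shape = (3, 2)

Row-insert the values π_1, π_2, … into P one at a time, bumping the leftmost entry strictly greater than the inserted value down to the next row. The recording tableau Q records, in position (i, j), the step at which that cell was added to P.
  Insert 1 (step 1): P = [1];  Q = [1]
  Insert 4 (step 2): P = [1, 4];  Q = [1, 2]
  Insert 2 (step 3): P = [1, 2] / [4];  Q = [1, 2] / [3]
  Insert 5 (step 4): P = [1, 2, 5] / [4];  Q = [1, 2, 4] / [3]
  Insert 3 (step 5): P = [1, 2, 3] / [4, 5];  Q = [1, 2, 4] / [3, 5]
Final shape: (3, 2).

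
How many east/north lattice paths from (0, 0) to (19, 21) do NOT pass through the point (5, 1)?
Number of paths = 122930554560

Total paths from (0, 0) to (19, 21): C(40, 19) = 131282408400. Paths through (5, 1): (paths (0, 0) → (5, 1)) × (paths (5, 1) → (19, 21)) = C(6, 5) · C(34, 14) = 6 · 1391975640 = 8351853840. Avoidance count = 131282408400 − 8351853840 = 122930554560.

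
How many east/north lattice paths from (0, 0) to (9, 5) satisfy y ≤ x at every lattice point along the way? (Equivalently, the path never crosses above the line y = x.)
Number of paths = 1001

By the reflection principle (André's argument), the number of monotone paths to (9, 5) with n ≤ m that never go above y = x is C(14, 9) − C(14, 10) = 2002 − 1001 = 1001.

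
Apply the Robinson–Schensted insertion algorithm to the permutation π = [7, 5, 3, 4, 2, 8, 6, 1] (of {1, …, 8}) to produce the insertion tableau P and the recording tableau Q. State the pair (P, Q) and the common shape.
P = [1, 4, 6] / [2, 8] / [3] / [5] / [7];  Q = [1, 4, 6] / [2, 7] / [3] / [5] / [8];  common shape = (3, 2, 1, 1, 1)

Row-insert the values π_1, π_2, … into P one at a time, bumping the leftmost entry strictly greater than the inserted value down to the next row. The recording tableau Q records, in position (i, j), the step at which that cell was added to P.
  Insert 7 (step 1): P = [7];  Q = [1]
  Insert 5 (step 2): P = [5] / [7];  Q = [1] / [2]
  Insert 3 (step 3): P = [3] / [5] / [7];  Q = [1] / [2] / [3]
  Insert 4 (step 4): P = [3, 4] / [5] / [7];  Q = [1, 4] / [2] / [3]
  Insert 2 (step 5): P = [2, 4] / [3] / [5] / [7];  Q = [1, 4] / [2] / [3] / [5]
  Insert 8 (step 6): P = [2, 4, 8] / [3] / [5] / [7];  Q = [1, 4, 6] / [2] / [3] / [5]
  Insert 6 (step 7): P = [2, 4, 6] / [3, 8] / [5] / [7];  Q = [1, 4, 6] / [2, 7] / [3] / [5]
  Insert 1 (step 8): P = [1, 4, 6] / [2, 8] / [3] / [5] / [7];  Q = [1, 4, 6] / [2, 7] / [3] / [5] / [8]
Final shape: (3, 2, 1, 1, 1).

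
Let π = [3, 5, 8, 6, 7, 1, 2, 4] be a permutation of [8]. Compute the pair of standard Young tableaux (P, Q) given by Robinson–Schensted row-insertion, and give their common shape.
P = [1, 2, 4, 7] / [3, 5, 6] / [8];  Q = [1, 2, 3, 5] / [4, 7, 8] / [6];  common shape = (4, 3, 1)

Row-insert the values π_1, π_2, … into P one at a time, bumping the leftmost entry strictly greater than the inserted value down to the next row. The recording tableau Q records, in position (i, j), the step at which that cell was added to P.
  Insert 3 (step 1): P = [3];  Q = [1]
  Insert 5 (step 2): P = [3, 5];  Q = [1, 2]
  Insert 8 (step 3): P = [3, 5, 8];  Q = [1, 2, 3]
  Insert 6 (step 4): P = [3, 5, 6] / [8];  Q = [1, 2, 3] / [4]
  Insert 7 (step 5): P = [3, 5, 6, 7] / [8];  Q = [1, 2, 3, 5] / [4]
  Insert 1 (step 6): P = [1, 5, 6, 7] / [3] / [8];  Q = [1, 2, 3, 5] / [4] / [6]
  Insert 2 (step 7): P = [1, 2, 6, 7] / [3, 5] / [8];  Q = [1, 2, 3, 5] / [4, 7] / [6]
  Insert 4 (step 8): P = [1, 2, 4, 7] / [3, 5, 6] / [8];  Q = [1, 2, 3, 5] / [4, 7, 8] / [6]
Final shape: (4, 3, 1).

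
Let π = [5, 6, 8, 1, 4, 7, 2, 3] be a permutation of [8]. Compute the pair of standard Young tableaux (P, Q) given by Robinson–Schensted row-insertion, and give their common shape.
P = [1, 2, 3] / [4, 6, 7] / [5, 8];  Q = [1, 2, 3] / [4, 5, 6] / [7, 8];  common shape = (3, 3, 2)

Row-insert the values π_1, π_2, … into P one at a time, bumping the leftmost entry strictly greater than the inserted value down to the next row. The recording tableau Q records, in position (i, j), the step at which that cell was added to P.
  Insert 5 (step 1): P = [5];  Q = [1]
  Insert 6 (step 2): P = [5, 6];  Q = [1, 2]
  Insert 8 (step 3): P = [5, 6, 8];  Q = [1, 2, 3]
  Insert 1 (step 4): P = [1, 6, 8] / [5];  Q = [1, 2, 3] / [4]
  Insert 4 (step 5): P = [1, 4, 8] / [5, 6];  Q = [1, 2, 3] / [4, 5]
  Insert 7 (step 6): P = [1, 4, 7] / [5, 6, 8];  Q = [1, 2, 3] / [4, 5, 6]
  Insert 2 (step 7): P = [1, 2, 7] / [4, 6, 8] / [5];  Q = [1, 2, 3] / [4, 5, 6] / [7]
  Insert 3 (step 8): P = [1, 2, 3] / [4, 6, 7] / [5, 8];  Q = [1, 2, 3] / [4, 5, 6] / [7, 8]
Final shape: (3, 3, 2).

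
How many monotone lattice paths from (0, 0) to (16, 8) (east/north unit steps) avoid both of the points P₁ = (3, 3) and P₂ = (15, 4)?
Number of paths = 546031

Inclusion–exclusion. Total paths: C(24, 16) = 735471. Through P₁: C(6, 3)·C(18, 13) = 171360. Through P₂: C(19, 15)·C(5, 1) = 19380. Since P₁ is strictly southwest of P₂, a monotone path through both must visit P₁ then P₂; paths through both = C(6, 3)·C(13, 12)·C(5, 1) = 1300. Avoid both = 735471 − 171360 − 19380 + 1300 = 546031.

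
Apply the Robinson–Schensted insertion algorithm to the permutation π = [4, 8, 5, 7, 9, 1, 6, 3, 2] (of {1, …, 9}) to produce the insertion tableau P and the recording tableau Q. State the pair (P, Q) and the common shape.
P = [1, 2, 6, 9] / [3, 5] / [4] / [7] / [8];  Q = [1, 2, 4, 5] / [3, 7] / [6] / [8] / [9];  common shape = (4, 2, 1, 1, 1)

Row-insert the values π_1, π_2, … into P one at a time, bumping the leftmost entry strictly greater than the inserted value down to the next row. The recording tableau Q records, in position (i, j), the step at which that cell was added to P.
  Insert 4 (step 1): P = [4];  Q = [1]
  Insert 8 (step 2): P = [4, 8];  Q = [1, 2]
  Insert 5 (step 3): P = [4, 5] / [8];  Q = [1, 2] / [3]
  Insert 7 (step 4): P = [4, 5, 7] / [8];  Q = [1, 2, 4] / [3]
  Insert 9 (step 5): P = [4, 5, 7, 9] / [8];  Q = [1, 2, 4, 5] / [3]
  Insert 1 (step 6): P = [1, 5, 7, 9] / [4] / [8];  Q = [1, 2, 4, 5] / [3] / [6]
  Insert 6 (step 7): P = [1, 5, 6, 9] / [4, 7] / [8];  Q = [1, 2, 4, 5] / [3, 7] / [6]
  Insert 3 (step 8): P = [1, 3, 6, 9] / [4, 5] / [7] / [8];  Q = [1, 2, 4, 5] / [3, 7] / [6] / [8]
  Insert 2 (step 9): P = [1, 2, 6, 9] / [3, 5] / [4] / [7] / [8];  Q = [1, 2, 4, 5] / [3, 7] / [6] / [8] / [9]
Final shape: (4, 2, 1, 1, 1).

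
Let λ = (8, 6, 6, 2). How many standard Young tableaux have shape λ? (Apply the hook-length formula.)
# SYT of shape (8, 6, 6, 2) = 224478540

Hook-length formula: f^λ = n! / Π hook(c), product over all cells c of the Young diagram. For λ = (8, 6, 6, 2), n = 22 boxes. Hook lengths by row (left-to-right, top-to-bottom): [11, 10, 8, 7, 6, 5, 2, 1]; [8, 7, 5, 4, 3, 2]; [7, 6, 4, 3, 2, 1]; [2, 1]. Product of hooks = 5007163392000. So f^λ = 22! / 5007163392000 = 1124000727777607680000 / 5007163392000 = 224478540.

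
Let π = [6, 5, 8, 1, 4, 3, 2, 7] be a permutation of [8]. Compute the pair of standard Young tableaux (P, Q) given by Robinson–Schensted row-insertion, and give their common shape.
P = [1, 2, 7] / [3, 8] / [4] / [5] / [6];  Q = [1, 3, 8] / [2, 5] / [4] / [6] / [7];  common shape = (3, 2, 1, 1, 1)

Row-insert the values π_1, π_2, … into P one at a time, bumping the leftmost entry strictly greater than the inserted value down to the next row. The recording tableau Q records, in position (i, j), the step at which that cell was added to P.
  Insert 6 (step 1): P = [6];  Q = [1]
  Insert 5 (step 2): P = [5] / [6];  Q = [1] / [2]
  Insert 8 (step 3): P = [5, 8] / [6];  Q = [1, 3] / [2]
  Insert 1 (step 4): P = [1, 8] / [5] / [6];  Q = [1, 3] / [2] / [4]
  Insert 4 (step 5): P = [1, 4] / [5, 8] / [6];  Q = [1, 3] / [2, 5] / [4]
  Insert 3 (step 6): P = [1, 3] / [4, 8] / [5] / [6];  Q = [1, 3] / [2, 5] / [4] / [6]
  Insert 2 (step 7): P = [1, 2] / [3, 8] / [4] / [5] / [6];  Q = [1, 3] / [2, 5] / [4] / [6] / [7]
  Insert 7 (step 8): P = [1, 2, 7] / [3, 8] / [4] / [5] / [6];  Q = [1, 3, 8] / [2, 5] / [4] / [6] / [7]
Final shape: (3, 2, 1, 1, 1).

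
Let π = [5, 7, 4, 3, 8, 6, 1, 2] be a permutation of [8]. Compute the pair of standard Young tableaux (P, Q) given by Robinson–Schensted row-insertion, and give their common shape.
P = [1, 2, 8] / [3, 6] / [4, 7] / [5];  Q = [1, 2, 5] / [3, 6] / [4, 8] / [7];  common shape = (3, 2, 2, 1)

Row-insert the values π_1, π_2, … into P one at a time, bumping the leftmost entry strictly greater than the inserted value down to the next row. The recording tableau Q records, in position (i, j), the step at which that cell was added to P.
  Insert 5 (step 1): P = [5];  Q = [1]
  Insert 7 (step 2): P = [5, 7];  Q = [1, 2]
  Insert 4 (step 3): P = [4, 7] / [5];  Q = [1, 2] / [3]
  Insert 3 (step 4): P = [3, 7] / [4] / [5];  Q = [1, 2] / [3] / [4]
  Insert 8 (step 5): P = [3, 7, 8] / [4] / [5];  Q = [1, 2, 5] / [3] / [4]
  Insert 6 (step 6): P = [3, 6, 8] / [4, 7] / [5];  Q = [1, 2, 5] / [3, 6] / [4]
  Insert 1 (step 7): P = [1, 6, 8] / [3, 7] / [4] / [5];  Q = [1, 2, 5] / [3, 6] / [4] / [7]
  Insert 2 (step 8): P = [1, 2, 8] / [3, 6] / [4, 7] / [5];  Q = [1, 2, 5] / [3, 6] / [4, 8] / [7]
Final shape: (3, 2, 2, 1).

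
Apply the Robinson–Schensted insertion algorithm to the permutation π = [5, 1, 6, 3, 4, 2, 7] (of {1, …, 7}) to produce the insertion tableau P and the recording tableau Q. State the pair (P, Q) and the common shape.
P = [1, 2, 4, 7] / [3, 6] / [5];  Q = [1, 3, 5, 7] / [2, 4] / [6];  common shape = (4, 2, 1)

Row-insert the values π_1, π_2, … into P one at a time, bumping the leftmost entry strictly greater than the inserted value down to the next row. The recording tableau Q records, in position (i, j), the step at which that cell was added to P.
  Insert 5 (step 1): P = [5];  Q = [1]
  Insert 1 (step 2): P = [1] / [5];  Q = [1] / [2]
  Insert 6 (step 3): P = [1, 6] / [5];  Q = [1, 3] / [2]
  Insert 3 (step 4): P = [1, 3] / [5, 6];  Q = [1, 3] / [2, 4]
  Insert 4 (step 5): P = [1, 3, 4] / [5, 6];  Q = [1, 3, 5] / [2, 4]
  Insert 2 (step 6): P = [1, 2, 4] / [3, 6] / [5];  Q = [1, 3, 5] / [2, 4] / [6]
  Insert 7 (step 7): P = [1, 2, 4, 7] / [3, 6] / [5];  Q = [1, 3, 5, 7] / [2, 4] / [6]
Final shape: (4, 2, 1).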